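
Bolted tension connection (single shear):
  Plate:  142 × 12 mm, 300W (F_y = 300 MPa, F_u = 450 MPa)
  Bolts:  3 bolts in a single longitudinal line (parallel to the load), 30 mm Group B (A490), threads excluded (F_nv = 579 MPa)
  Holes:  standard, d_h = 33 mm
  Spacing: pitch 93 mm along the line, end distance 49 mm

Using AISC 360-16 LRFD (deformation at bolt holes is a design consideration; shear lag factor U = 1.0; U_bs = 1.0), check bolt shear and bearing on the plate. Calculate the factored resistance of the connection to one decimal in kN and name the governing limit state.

741.2 kN (bearing governs)

Bolt shear: A_b = π(30)²/4 = 706.86 mm². φR_n = 0.75 × 579 × 706.86 × 3 × 1 = 920.9 kN.
Bearing (12 mm plate, F_u = 450 MPa): end bolts L_c = 49 − 33/2 = 32.5, R_n = min(1.2×32.5×12×450, 2.4×30×12×450) = 210.6 kN/bolt; interior L_c = 93 − 33 = 60, R_n = 388.8 kN/bolt. φR_n = 0.75 × (1×210.6 + 2×388.8) = 741.2 kN.
Governing: min(920.9, 741.2) = 741.2 kN → bearing.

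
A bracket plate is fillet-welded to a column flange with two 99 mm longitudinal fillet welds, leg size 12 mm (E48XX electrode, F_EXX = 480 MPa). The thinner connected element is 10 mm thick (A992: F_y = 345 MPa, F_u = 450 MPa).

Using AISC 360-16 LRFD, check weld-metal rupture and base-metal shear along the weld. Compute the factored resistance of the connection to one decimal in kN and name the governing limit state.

362.8 kN (weld metal governs)

Weld metal: throat = 0.707×12 = 8.484 mm, L = 2×99 = 198 mm. φR_n = 0.75 × 0.6 × 480 × 8.484 × 198 = 362.8 kN.
Base metal shear (10 mm plate): yield φR_n = 1.0×0.6×345×10×198 = 409.9 kN; rupture φR_n = 0.75×0.6×450×10×198 = 401.0 kN; take 401.0 kN (rupture).
Governing: min(362.8, 401.0) = 362.8 kN → weld metal.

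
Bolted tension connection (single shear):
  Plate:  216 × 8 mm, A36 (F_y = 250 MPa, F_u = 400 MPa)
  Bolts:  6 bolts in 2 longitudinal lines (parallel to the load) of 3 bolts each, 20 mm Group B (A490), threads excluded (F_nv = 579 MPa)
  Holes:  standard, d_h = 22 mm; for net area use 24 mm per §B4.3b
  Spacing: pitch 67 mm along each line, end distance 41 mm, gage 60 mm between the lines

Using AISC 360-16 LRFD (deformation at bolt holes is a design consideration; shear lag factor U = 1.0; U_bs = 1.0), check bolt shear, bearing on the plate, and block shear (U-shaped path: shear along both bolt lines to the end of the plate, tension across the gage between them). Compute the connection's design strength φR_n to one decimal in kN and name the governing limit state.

Bolt shear: A_b = π(20)²/4 = 314.16 mm². φR_n = 0.75 × 579 × 314.16 × 6 × 1 = 818.5 kN.
Bearing (8 mm plate, F_u = 400 MPa): end bolts L_c = 41 − 22/2 = 30, R_n = min(1.2×30×8×400, 2.4×20×8×400) = 115.2 kN/bolt; interior L_c = 67 − 22 = 45, R_n = 153.6 kN/bolt. φR_n = 0.75 × (2×115.2 + 4×153.6) = 633.6 kN.
Block shear: shear path 2×[41+2×67] = 2×175 mm, A_gv = 2800, A_nv = 2×(175 − 2.5×24)×8 = 1840 mm²; tension across gage: (60 − 1×24)×8 = 288 mm². R_n = min(0.6×400×1840, 0.6×250×2800) + 1.0×400×288 = min(441.6, 420) + 115.2 = 535.2 kN. φR_n = 0.75 × 535.2 = 401.4 kN.
Governing: min(818.5, 633.6, 401.4) = 401.4 kN → block shear.

401.4 kN (block shear governs)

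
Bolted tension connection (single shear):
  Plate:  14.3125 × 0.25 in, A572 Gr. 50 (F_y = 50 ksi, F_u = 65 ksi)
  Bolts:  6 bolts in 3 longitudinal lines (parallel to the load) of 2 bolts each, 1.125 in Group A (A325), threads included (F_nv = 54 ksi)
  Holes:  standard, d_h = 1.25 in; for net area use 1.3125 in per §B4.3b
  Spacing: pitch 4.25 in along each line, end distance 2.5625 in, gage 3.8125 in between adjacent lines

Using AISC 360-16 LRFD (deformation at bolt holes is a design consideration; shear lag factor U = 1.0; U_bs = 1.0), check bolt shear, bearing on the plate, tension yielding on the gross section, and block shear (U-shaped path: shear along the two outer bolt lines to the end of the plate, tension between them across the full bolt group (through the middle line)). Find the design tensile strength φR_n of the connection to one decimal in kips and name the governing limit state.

131.8 kips (block shear governs)

Bolt shear: A_b = π(1.125)²/4 = 0.99402 in². φR_n = 0.75 × 54 × 0.99402 × 6 × 1 = 241.5 kips.
Bearing (0.25 in plate, F_u = 65 ksi): end bolts L_c = 2.5625 − 1.25/2 = 1.9375, R_n = min(1.2×1.9375×0.25×65, 2.4×1.125×0.25×65) = 37.781 kips/bolt; interior L_c = 4.25 − 1.25 = 3, R_n = 43.875 kips/bolt. φR_n = 0.75 × (3×37.781 + 3×43.875) = 183.7 kips.
Tension yield (gross): A_g = 14.3125×0.25 = 3.5781 in². φR_n = 0.90 × 50 × 3.5781 = 161.0 kips.
Block shear: shear path 2×[2.5625+1×4.25] = 2×6.8125 in, A_gv = 3.4063, A_nv = 2×(6.8125 − 1.5×1.3125)×0.25 = 2.4219 in²; tension across gage: (7.625 − 2×1.3125)×0.25 = 1.25 in². R_n = min(0.6×65×2.4219, 0.6×50×3.4063) + 1.0×65×1.25 = min(94.454, 102.19) + 81.25 = 175.7 kips. φR_n = 0.75 × 175.7 = 131.8 kips.
Governing: min(241.5, 183.7, 161.0, 131.8) = 131.8 kips → block shear.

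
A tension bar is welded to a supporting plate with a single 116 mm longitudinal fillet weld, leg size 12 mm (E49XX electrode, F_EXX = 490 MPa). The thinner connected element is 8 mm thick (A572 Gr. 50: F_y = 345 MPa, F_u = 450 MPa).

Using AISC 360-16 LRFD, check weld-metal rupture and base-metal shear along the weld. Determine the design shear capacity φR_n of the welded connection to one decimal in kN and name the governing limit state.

187.9 kN (base-metal shear governs)

Weld metal: throat = 0.707×12 = 8.484 mm, L = 116 mm. φR_n = 0.75 × 0.6 × 490 × 8.484 × 116 = 217.0 kN.
Base metal shear (8 mm plate): yield φR_n = 1.0×0.6×345×8×116 = 192.1 kN; rupture φR_n = 0.75×0.6×450×8×116 = 187.9 kN; take 187.9 kN (rupture).
Governing: min(217.0, 187.9) = 187.9 kN → base-metal shear.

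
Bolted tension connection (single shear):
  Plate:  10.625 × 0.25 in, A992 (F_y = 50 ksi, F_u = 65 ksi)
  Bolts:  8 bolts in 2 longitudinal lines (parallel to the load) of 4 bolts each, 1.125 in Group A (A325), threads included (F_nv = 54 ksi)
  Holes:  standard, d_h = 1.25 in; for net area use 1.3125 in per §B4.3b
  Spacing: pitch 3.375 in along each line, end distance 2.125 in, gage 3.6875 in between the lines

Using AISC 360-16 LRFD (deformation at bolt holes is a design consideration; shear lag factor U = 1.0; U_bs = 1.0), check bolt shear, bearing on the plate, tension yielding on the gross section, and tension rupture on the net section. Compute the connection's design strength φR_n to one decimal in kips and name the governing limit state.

Bolt shear: A_b = π(1.125)²/4 = 0.99402 in². φR_n = 0.75 × 54 × 0.99402 × 8 × 1 = 322.1 kips.
Bearing (0.25 in plate, F_u = 65 ksi): end bolts L_c = 2.125 − 1.25/2 = 1.5, R_n = min(1.2×1.5×0.25×65, 2.4×1.125×0.25×65) = 29.25 kips/bolt; interior L_c = 3.375 − 1.25 = 2.125, R_n = 41.438 kips/bolt. φR_n = 0.75 × (2×29.25 + 6×41.438) = 230.3 kips.
Tension yield (gross): A_g = 10.625×0.25 = 2.6563 in². φR_n = 0.90 × 50 × 2.6563 = 119.5 kips.
Tension rupture (net): A_n = (10.625 − 2×1.3125)×0.25 = 2 in² (U = 1.0, A_e = A_n). φR_n = 0.75 × 65 × 2 = 97.5 kips.
Governing: min(322.1, 230.3, 119.5, 97.5) = 97.5 kips → net-section rupture.

97.5 kips (net-section rupture governs)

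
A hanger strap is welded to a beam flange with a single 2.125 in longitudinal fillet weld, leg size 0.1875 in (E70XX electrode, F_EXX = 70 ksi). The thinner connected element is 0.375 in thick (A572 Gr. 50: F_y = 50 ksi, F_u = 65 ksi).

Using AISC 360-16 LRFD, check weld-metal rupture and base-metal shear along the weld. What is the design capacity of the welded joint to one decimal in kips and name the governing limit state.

Weld metal: throat = 0.707×0.1875 = 0.13256 in, L = 2.125 in. φR_n = 0.75 × 0.6 × 70 × 0.13256 × 2.125 = 8.9 kips.
Base metal shear (0.375 in plate): yield φR_n = 1.0×0.6×50×0.375×2.125 = 23.9 kips; rupture φR_n = 0.75×0.6×65×0.375×2.125 = 23.3 kips; take 23.3 kips (rupture).
Governing: min(8.9, 23.3) = 8.9 kips → weld metal.

8.9 kips (weld metal governs)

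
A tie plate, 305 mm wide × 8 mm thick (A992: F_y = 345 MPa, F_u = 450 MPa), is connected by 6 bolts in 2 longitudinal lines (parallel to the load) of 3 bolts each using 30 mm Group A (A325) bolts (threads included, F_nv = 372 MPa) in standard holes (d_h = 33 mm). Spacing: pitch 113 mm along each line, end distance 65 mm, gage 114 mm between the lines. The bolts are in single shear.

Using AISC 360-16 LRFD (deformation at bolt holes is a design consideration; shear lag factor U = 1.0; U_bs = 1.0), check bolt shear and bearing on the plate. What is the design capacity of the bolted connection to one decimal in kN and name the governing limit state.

Bolt shear: A_b = π(30)²/4 = 706.86 mm². φR_n = 0.75 × 372 × 706.86 × 6 × 1 = 1183.3 kN.
Bearing (8 mm plate, F_u = 450 MPa): end bolts L_c = 65 − 33/2 = 48.5, R_n = min(1.2×48.5×8×450, 2.4×30×8×450) = 209.52 kN/bolt; interior L_c = 113 − 33 = 80, R_n = 259.2 kN/bolt. φR_n = 0.75 × (2×209.52 + 4×259.2) = 1091.9 kN.
Governing: min(1183.3, 1091.9) = 1091.9 kN → bearing.

1091.9 kN (bearing governs)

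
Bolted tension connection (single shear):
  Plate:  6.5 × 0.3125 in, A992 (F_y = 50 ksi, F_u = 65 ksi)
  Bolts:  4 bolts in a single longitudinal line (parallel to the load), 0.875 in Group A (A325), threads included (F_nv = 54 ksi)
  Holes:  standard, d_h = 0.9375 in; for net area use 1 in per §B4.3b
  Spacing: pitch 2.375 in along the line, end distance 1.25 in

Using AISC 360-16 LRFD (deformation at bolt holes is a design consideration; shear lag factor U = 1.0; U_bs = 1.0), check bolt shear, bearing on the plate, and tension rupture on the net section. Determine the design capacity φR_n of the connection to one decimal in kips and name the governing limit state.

83.8 kips (net-section rupture governs)

Bolt shear: A_b = π(0.875)²/4 = 0.60132 in². φR_n = 0.75 × 54 × 0.60132 × 4 × 1 = 97.4 kips.
Bearing (0.3125 in plate, F_u = 65 ksi): end bolts L_c = 1.25 − 0.9375/2 = 0.78125, R_n = min(1.2×0.78125×0.3125×65, 2.4×0.875×0.3125×65) = 19.043 kips/bolt; interior L_c = 2.375 − 0.9375 = 1.4375, R_n = 35.039 kips/bolt. φR_n = 0.75 × (1×19.043 + 3×35.039) = 93.1 kips.
Tension rupture (net): A_n = (6.5 − 1×1)×0.3125 = 1.7188 in² (U = 1.0, A_e = A_n). φR_n = 0.75 × 65 × 1.7188 = 83.8 kips.
Governing: min(97.4, 93.1, 83.8) = 83.8 kips → net-section rupture.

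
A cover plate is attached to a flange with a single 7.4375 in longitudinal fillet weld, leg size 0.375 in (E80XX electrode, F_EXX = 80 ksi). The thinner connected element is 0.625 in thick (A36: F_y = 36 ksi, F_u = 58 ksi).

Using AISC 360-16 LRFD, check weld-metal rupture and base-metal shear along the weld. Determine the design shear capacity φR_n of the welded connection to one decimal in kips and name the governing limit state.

71.0 kips (weld metal governs)

Weld metal: throat = 0.707×0.375 = 0.26513 in, L = 7.4375 in. φR_n = 0.75 × 0.6 × 80 × 0.26513 × 7.4375 = 71.0 kips.
Base metal shear (0.625 in plate): yield φR_n = 1.0×0.6×36×0.625×7.4375 = 100.4 kips; rupture φR_n = 0.75×0.6×58×0.625×7.4375 = 121.3 kips; take 100.4 kips (yield).
Governing: min(71.0, 100.4) = 71.0 kips → weld metal.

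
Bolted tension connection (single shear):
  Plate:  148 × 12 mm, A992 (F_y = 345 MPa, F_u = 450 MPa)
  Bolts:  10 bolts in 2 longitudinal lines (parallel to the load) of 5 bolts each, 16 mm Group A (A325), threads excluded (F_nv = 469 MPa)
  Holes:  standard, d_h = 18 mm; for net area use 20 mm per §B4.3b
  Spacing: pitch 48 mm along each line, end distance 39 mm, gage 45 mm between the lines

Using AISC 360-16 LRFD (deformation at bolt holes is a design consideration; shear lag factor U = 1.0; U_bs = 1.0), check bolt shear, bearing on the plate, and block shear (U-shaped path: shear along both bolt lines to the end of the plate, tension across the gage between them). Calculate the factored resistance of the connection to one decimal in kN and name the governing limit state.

Bolt shear: A_b = π(16)²/4 = 201.06 mm². φR_n = 0.75 × 469 × 201.06 × 10 × 1 = 707.2 kN.
Bearing (12 mm plate, F_u = 450 MPa): end bolts L_c = 39 − 18/2 = 30, R_n = min(1.2×30×12×450, 2.4×16×12×450) = 194.4 kN/bolt; interior L_c = 48 − 18 = 30, R_n = 194.4 kN/bolt. φR_n = 0.75 × (2×194.4 + 8×194.4) = 1458.0 kN.
Block shear: shear path 2×[39+4×48] = 2×231 mm, A_gv = 5544, A_nv = 2×(231 − 4.5×20)×12 = 3384 mm²; tension across gage: (45 − 1×20)×12 = 300 mm². R_n = min(0.6×450×3384, 0.6×345×5544) + 1.0×450×300 = min(913.68, 1147.6) + 135 = 1048.7 kN. φR_n = 0.75 × 1048.7 = 786.5 kN.
Governing: min(707.2, 1458.0, 786.5) = 707.2 kN → bolt shear.

707.2 kN (bolt shear governs)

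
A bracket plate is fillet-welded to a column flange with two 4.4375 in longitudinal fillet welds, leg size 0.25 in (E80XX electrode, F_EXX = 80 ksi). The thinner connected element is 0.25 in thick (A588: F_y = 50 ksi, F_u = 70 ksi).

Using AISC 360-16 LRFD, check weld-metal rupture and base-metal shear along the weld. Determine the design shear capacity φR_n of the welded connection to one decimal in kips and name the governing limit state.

Weld metal: throat = 0.707×0.25 = 0.17675 in, L = 2×4.4375 = 8.875 in. φR_n = 0.75 × 0.6 × 80 × 0.17675 × 8.875 = 56.5 kips.
Base metal shear (0.25 in plate): yield φR_n = 1.0×0.6×50×0.25×8.875 = 66.6 kips; rupture φR_n = 0.75×0.6×70×0.25×8.875 = 69.9 kips; take 66.6 kips (yield).
Governing: min(56.5, 66.6) = 56.5 kips → weld metal.

56.5 kips (weld metal governs)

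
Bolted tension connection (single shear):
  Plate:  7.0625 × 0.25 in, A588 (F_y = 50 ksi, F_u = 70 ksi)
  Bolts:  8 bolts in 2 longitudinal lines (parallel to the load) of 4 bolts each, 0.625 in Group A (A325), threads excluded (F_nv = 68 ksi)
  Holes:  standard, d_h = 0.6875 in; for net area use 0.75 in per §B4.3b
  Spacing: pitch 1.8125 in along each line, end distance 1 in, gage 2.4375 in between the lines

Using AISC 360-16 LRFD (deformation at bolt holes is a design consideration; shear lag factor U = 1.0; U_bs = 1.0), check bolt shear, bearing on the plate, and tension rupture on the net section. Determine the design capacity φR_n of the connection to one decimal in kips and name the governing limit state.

73.0 kips (net-section rupture governs)

Bolt shear: A_b = π(0.625)²/4 = 0.3068 in². φR_n = 0.75 × 68 × 0.3068 × 8 × 1 = 125.2 kips.
Bearing (0.25 in plate, F_u = 70 ksi): end bolts L_c = 1 − 0.6875/2 = 0.65625, R_n = min(1.2×0.65625×0.25×70, 2.4×0.625×0.25×70) = 13.781 kips/bolt; interior L_c = 1.8125 − 0.6875 = 1.125, R_n = 23.625 kips/bolt. φR_n = 0.75 × (2×13.781 + 6×23.625) = 127.0 kips.
Tension rupture (net): A_n = (7.0625 − 2×0.75)×0.25 = 1.3906 in² (U = 1.0, A_e = A_n). φR_n = 0.75 × 70 × 1.3906 = 73.0 kips.
Governing: min(125.2, 127.0, 73.0) = 73.0 kips → net-section rupture.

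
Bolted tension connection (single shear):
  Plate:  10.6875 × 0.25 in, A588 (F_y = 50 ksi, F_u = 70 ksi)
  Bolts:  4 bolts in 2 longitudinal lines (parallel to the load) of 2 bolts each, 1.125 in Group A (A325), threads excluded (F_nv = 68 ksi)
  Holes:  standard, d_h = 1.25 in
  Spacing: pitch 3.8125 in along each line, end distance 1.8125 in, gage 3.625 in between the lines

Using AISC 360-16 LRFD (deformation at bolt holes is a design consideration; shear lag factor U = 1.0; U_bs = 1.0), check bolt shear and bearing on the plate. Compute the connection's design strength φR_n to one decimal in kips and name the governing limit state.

108.3 kips (bearing governs)

Bolt shear: A_b = π(1.125)²/4 = 0.99402 in². φR_n = 0.75 × 68 × 0.99402 × 4 × 1 = 202.8 kips.
Bearing (0.25 in plate, F_u = 70 ksi): end bolts L_c = 1.8125 − 1.25/2 = 1.1875, R_n = min(1.2×1.1875×0.25×70, 2.4×1.125×0.25×70) = 24.938 kips/bolt; interior L_c = 3.8125 − 1.25 = 2.5625, R_n = 47.25 kips/bolt. φR_n = 0.75 × (2×24.938 + 2×47.25) = 108.3 kips.
Governing: min(202.8, 108.3) = 108.3 kips → bearing.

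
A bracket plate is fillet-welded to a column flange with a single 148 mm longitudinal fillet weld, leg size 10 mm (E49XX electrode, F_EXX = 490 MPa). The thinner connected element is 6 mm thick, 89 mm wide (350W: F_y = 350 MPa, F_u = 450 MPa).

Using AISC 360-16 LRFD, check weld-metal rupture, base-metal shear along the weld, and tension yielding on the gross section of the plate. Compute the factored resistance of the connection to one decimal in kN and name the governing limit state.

168.2 kN (gross-section yield governs)

Weld metal: throat = 0.707×10 = 7.07 mm, L = 148 mm. φR_n = 0.75 × 0.6 × 490 × 7.07 × 148 = 230.7 kN.
Base metal shear (6 mm plate): yield φR_n = 1.0×0.6×350×6×148 = 186.5 kN; rupture φR_n = 0.75×0.6×450×6×148 = 179.8 kN; take 179.8 kN (rupture).
Tension yield (gross): A_g = 89×6 = 534 mm². φR_n = 0.90 × 350 × 534 = 168.2 kN.
Governing: min(230.7, 179.8, 168.2) = 168.2 kN → gross-section yield.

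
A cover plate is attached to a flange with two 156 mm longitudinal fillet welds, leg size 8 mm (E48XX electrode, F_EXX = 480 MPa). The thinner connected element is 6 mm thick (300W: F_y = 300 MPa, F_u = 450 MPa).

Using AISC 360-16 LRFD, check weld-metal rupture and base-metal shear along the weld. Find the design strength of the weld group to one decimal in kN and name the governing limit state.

Weld metal: throat = 0.707×8 = 5.656 mm, L = 2×156 = 312 mm. φR_n = 0.75 × 0.6 × 480 × 5.656 × 312 = 381.2 kN.
Base metal shear (6 mm plate): yield φR_n = 1.0×0.6×300×6×312 = 337.0 kN; rupture φR_n = 0.75×0.6×450×6×312 = 379.1 kN; take 337.0 kN (yield).
Governing: min(381.2, 337.0) = 337.0 kN → base-metal shear.

337.0 kN (base-metal shear governs)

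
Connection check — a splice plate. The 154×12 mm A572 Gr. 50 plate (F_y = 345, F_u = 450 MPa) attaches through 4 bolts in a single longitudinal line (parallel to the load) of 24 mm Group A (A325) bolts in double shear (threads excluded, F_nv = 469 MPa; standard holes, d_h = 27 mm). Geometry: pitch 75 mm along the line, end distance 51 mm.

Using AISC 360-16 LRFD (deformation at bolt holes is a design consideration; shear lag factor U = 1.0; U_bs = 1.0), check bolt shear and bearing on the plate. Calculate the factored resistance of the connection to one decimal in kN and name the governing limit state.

Bolt shear: A_b = π(24)²/4 = 452.39 mm². φR_n = 0.75 × 469 × 452.39 × 4 × 2 = 1273.0 kN.
Bearing (12 mm plate, F_u = 450 MPa): end bolts L_c = 51 − 27/2 = 37.5, R_n = min(1.2×37.5×12×450, 2.4×24×12×450) = 243 kN/bolt; interior L_c = 75 − 27 = 48, R_n = 311.04 kN/bolt. φR_n = 0.75 × (1×243 + 3×311.04) = 882.1 kN.
Governing: min(1273.0, 882.1) = 882.1 kN → bearing.

882.1 kN (bearing governs)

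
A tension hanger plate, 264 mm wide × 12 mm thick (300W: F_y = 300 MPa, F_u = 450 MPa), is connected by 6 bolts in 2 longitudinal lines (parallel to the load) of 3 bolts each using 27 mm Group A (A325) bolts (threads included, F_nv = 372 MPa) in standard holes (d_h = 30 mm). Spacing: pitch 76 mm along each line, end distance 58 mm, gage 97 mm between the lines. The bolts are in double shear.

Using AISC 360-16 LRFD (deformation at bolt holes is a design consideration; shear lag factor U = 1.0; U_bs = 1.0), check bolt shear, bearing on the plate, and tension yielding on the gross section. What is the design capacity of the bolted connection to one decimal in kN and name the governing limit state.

Bolt shear: A_b = π(27)²/4 = 572.56 mm². φR_n = 0.75 × 372 × 572.56 × 6 × 2 = 1916.9 kN.
Bearing (12 mm plate, F_u = 450 MPa): end bolts L_c = 58 − 30/2 = 43, R_n = min(1.2×43×12×450, 2.4×27×12×450) = 278.64 kN/bolt; interior L_c = 76 − 30 = 46, R_n = 298.08 kN/bolt. φR_n = 0.75 × (2×278.64 + 4×298.08) = 1312.2 kN.
Tension yield (gross): A_g = 264×12 = 3168 mm². φR_n = 0.90 × 300 × 3168 = 855.4 kN.
Governing: min(1916.9, 1312.2, 855.4) = 855.4 kN → gross-section yield.

855.4 kN (gross-section yield governs)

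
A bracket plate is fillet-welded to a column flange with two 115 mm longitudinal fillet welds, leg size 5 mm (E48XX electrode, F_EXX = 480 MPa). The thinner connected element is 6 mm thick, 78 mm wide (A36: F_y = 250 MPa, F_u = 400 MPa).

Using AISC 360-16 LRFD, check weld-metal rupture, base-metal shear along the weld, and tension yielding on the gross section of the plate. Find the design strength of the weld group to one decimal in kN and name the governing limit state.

105.3 kN (gross-section yield governs)

Weld metal: throat = 0.707×5 = 3.535 mm, L = 2×115 = 230 mm. φR_n = 0.75 × 0.6 × 480 × 3.535 × 230 = 175.6 kN.
Base metal shear (6 mm plate): yield φR_n = 1.0×0.6×250×6×230 = 207.0 kN; rupture φR_n = 0.75×0.6×400×6×230 = 248.4 kN; take 207.0 kN (yield).
Tension yield (gross): A_g = 78×6 = 468 mm². φR_n = 0.90 × 250 × 468 = 105.3 kN.
Governing: min(175.6, 207.0, 105.3) = 105.3 kN → gross-section yield.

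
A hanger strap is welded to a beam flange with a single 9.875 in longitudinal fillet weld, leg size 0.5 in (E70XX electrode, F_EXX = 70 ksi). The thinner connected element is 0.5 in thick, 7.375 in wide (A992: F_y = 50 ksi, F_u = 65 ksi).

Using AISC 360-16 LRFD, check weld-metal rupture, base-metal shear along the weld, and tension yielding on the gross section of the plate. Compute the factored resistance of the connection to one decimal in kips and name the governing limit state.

Weld metal: throat = 0.707×0.5 = 0.3535 in, L = 9.875 in. φR_n = 0.75 × 0.6 × 70 × 0.3535 × 9.875 = 110.0 kips.
Base metal shear (0.5 in plate): yield φR_n = 1.0×0.6×50×0.5×9.875 = 148.1 kips; rupture φR_n = 0.75×0.6×65×0.5×9.875 = 144.4 kips; take 144.4 kips (rupture).
Tension yield (gross): A_g = 7.375×0.5 = 3.6875 in². φR_n = 0.90 × 50 × 3.6875 = 165.9 kips.
Governing: min(110.0, 144.4, 165.9) = 110.0 kips → weld metal.

110.0 kips (weld metal governs)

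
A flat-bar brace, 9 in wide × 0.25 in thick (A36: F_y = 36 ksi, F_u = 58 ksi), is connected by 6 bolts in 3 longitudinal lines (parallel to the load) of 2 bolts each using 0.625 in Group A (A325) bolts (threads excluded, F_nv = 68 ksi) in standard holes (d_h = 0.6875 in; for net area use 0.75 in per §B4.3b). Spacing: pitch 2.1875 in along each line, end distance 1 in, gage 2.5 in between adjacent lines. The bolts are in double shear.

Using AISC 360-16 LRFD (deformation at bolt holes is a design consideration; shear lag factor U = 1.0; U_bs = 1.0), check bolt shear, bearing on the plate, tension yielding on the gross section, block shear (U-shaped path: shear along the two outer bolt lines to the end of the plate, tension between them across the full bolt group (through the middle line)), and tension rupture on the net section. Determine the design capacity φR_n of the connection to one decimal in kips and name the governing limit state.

Bolt shear: A_b = π(0.625)²/4 = 0.3068 in². φR_n = 0.75 × 68 × 0.3068 × 6 × 2 = 187.8 kips.
Bearing (0.25 in plate, F_u = 58 ksi): end bolts L_c = 1 − 0.6875/2 = 0.65625, R_n = min(1.2×0.65625×0.25×58, 2.4×0.625×0.25×58) = 11.419 kips/bolt; interior L_c = 2.1875 − 0.6875 = 1.5, R_n = 21.75 kips/bolt. φR_n = 0.75 × (3×11.419 + 3×21.75) = 74.6 kips.
Tension yield (gross): A_g = 9×0.25 = 2.25 in². φR_n = 0.90 × 36 × 2.25 = 72.9 kips.
Block shear: shear path 2×[1+1×2.1875] = 2×3.1875 in, A_gv = 1.5938, A_nv = 2×(3.1875 − 1.5×0.75)×0.25 = 1.0313 in²; tension across gage: (5 − 2×0.75)×0.25 = 0.875 in². R_n = min(0.6×58×1.0313, 0.6×36×1.5938) + 1.0×58×0.875 = min(35.889, 34.426) + 50.75 = 85.176 kips. φR_n = 0.75 × 85.176 = 63.9 kips.
Tension rupture (net): A_n = (9 − 3×0.75)×0.25 = 1.6875 in² (U = 1.0, A_e = A_n). φR_n = 0.75 × 58 × 1.6875 = 73.4 kips.
Governing: min(187.8, 74.6, 72.9, 63.9, 73.4) = 63.9 kips → block shear.

63.9 kips (block shear governs)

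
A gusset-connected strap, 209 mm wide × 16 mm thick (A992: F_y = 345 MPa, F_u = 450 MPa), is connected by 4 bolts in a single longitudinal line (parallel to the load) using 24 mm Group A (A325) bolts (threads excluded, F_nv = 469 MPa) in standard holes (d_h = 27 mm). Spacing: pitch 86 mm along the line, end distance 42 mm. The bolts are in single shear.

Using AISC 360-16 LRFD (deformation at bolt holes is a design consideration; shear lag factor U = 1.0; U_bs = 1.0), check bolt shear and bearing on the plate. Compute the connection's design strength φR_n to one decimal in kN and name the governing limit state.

636.5 kN (bolt shear governs)

Bolt shear: A_b = π(24)²/4 = 452.39 mm². φR_n = 0.75 × 469 × 452.39 × 4 × 1 = 636.5 kN.
Bearing (16 mm plate, F_u = 450 MPa): end bolts L_c = 42 − 27/2 = 28.5, R_n = min(1.2×28.5×16×450, 2.4×24×16×450) = 246.24 kN/bolt; interior L_c = 86 − 27 = 59, R_n = 414.72 kN/bolt. φR_n = 0.75 × (1×246.24 + 3×414.72) = 1117.8 kN.
Governing: min(636.5, 1117.8) = 636.5 kN → bolt shear.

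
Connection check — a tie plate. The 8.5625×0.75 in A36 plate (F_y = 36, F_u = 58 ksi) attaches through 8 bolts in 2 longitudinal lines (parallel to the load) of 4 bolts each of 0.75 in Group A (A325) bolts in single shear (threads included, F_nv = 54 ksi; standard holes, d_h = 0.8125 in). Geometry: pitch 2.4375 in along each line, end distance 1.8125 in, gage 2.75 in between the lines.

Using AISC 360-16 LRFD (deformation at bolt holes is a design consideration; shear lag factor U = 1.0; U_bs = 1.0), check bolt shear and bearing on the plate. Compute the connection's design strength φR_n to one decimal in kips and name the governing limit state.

143.1 kips (bolt shear governs)

Bolt shear: A_b = π(0.75)²/4 = 0.44179 in². φR_n = 0.75 × 54 × 0.44179 × 8 × 1 = 143.1 kips.
Bearing (0.75 in plate, F_u = 58 ksi): end bolts L_c = 1.8125 − 0.8125/2 = 1.40625, R_n = min(1.2×1.40625×0.75×58, 2.4×0.75×0.75×58) = 73.406 kips/bolt; interior L_c = 2.4375 − 0.8125 = 1.625, R_n = 78.3 kips/bolt. φR_n = 0.75 × (2×73.406 + 6×78.3) = 462.5 kips.
Governing: min(143.1, 462.5) = 143.1 kips → bolt shear.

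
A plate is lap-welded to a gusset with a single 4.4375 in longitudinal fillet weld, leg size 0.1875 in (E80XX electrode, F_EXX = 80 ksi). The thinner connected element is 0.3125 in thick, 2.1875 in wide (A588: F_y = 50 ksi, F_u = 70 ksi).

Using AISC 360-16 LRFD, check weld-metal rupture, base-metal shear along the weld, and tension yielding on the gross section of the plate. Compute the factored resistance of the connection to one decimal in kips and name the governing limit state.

21.2 kips (weld metal governs)

Weld metal: throat = 0.707×0.1875 = 0.13256 in, L = 4.4375 in. φR_n = 0.75 × 0.6 × 80 × 0.13256 × 4.4375 = 21.2 kips.
Base metal shear (0.3125 in plate): yield φR_n = 1.0×0.6×50×0.3125×4.4375 = 41.6 kips; rupture φR_n = 0.75×0.6×70×0.3125×4.4375 = 43.7 kips; take 41.6 kips (yield).
Tension yield (gross): A_g = 2.1875×0.3125 = 0.68359 in². φR_n = 0.90 × 50 × 0.68359 = 30.8 kips.
Governing: min(21.2, 41.6, 30.8) = 21.2 kips → weld metal.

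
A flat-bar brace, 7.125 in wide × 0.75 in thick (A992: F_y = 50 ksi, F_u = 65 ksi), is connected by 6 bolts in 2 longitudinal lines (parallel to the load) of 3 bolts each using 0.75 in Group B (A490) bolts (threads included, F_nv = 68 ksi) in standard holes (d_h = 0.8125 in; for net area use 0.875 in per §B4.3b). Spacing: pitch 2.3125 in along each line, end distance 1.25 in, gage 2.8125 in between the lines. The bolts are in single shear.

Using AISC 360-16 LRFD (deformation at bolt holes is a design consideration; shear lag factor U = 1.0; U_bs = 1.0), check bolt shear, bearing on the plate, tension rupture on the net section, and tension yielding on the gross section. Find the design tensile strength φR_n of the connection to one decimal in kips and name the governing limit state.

135.2 kips (bolt shear governs)

Bolt shear: A_b = π(0.75)²/4 = 0.44179 in². φR_n = 0.75 × 68 × 0.44179 × 6 × 1 = 135.2 kips.
Bearing (0.75 in plate, F_u = 65 ksi): end bolts L_c = 1.25 − 0.8125/2 = 0.84375, R_n = min(1.2×0.84375×0.75×65, 2.4×0.75×0.75×65) = 49.359 kips/bolt; interior L_c = 2.3125 − 0.8125 = 1.5, R_n = 87.75 kips/bolt. φR_n = 0.75 × (2×49.359 + 4×87.75) = 337.3 kips.
Tension rupture (net): A_n = (7.125 − 2×0.875)×0.75 = 4.0313 in² (U = 1.0, A_e = A_n). φR_n = 0.75 × 65 × 4.0313 = 196.5 kips.
Tension yield (gross): A_g = 7.125×0.75 = 5.3438 in². φR_n = 0.90 × 50 × 5.3438 = 240.5 kips.
Governing: min(135.2, 337.3, 196.5, 240.5) = 135.2 kips → bolt shear.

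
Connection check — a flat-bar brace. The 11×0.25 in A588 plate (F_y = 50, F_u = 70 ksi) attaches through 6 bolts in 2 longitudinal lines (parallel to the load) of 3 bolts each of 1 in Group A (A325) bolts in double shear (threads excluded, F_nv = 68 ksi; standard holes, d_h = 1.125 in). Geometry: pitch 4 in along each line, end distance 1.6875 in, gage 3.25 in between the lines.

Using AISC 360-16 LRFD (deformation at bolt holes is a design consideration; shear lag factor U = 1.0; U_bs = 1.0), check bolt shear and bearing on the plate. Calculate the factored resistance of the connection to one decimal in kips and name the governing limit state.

Bolt shear: A_b = π(1)²/4 = 0.7854 in². φR_n = 0.75 × 68 × 0.7854 × 6 × 2 = 480.7 kips.
Bearing (0.25 in plate, F_u = 70 ksi): end bolts L_c = 1.6875 − 1.125/2 = 1.125, R_n = min(1.2×1.125×0.25×70, 2.4×1×0.25×70) = 23.625 kips/bolt; interior L_c = 4 − 1.125 = 2.875, R_n = 42 kips/bolt. φR_n = 0.75 × (2×23.625 + 4×42) = 161.4 kips.
Governing: min(480.7, 161.4) = 161.4 kips → bearing.

161.4 kips (bearing governs)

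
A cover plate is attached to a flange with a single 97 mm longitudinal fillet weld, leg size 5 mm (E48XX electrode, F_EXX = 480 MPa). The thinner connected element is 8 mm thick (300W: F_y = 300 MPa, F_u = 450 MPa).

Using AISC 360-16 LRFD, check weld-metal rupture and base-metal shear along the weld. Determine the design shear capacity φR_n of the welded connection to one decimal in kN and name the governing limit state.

74.1 kN (weld metal governs)

Weld metal: throat = 0.707×5 = 3.535 mm, L = 97 mm. φR_n = 0.75 × 0.6 × 480 × 3.535 × 97 = 74.1 kN.
Base metal shear (8 mm plate): yield φR_n = 1.0×0.6×300×8×97 = 139.7 kN; rupture φR_n = 0.75×0.6×450×8×97 = 157.1 kN; take 139.7 kN (yield).
Governing: min(74.1, 139.7) = 74.1 kN → weld metal.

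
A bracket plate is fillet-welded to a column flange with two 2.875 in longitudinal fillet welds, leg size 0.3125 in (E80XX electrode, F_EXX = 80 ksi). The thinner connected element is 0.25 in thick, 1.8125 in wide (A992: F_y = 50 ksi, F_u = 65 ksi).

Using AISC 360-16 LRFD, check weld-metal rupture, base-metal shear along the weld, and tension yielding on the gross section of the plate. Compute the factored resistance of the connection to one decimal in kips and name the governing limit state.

20.4 kips (gross-section yield governs)

Weld metal: throat = 0.707×0.3125 = 0.22094 in, L = 2×2.875 = 5.75 in. φR_n = 0.75 × 0.6 × 80 × 0.22094 × 5.75 = 45.7 kips.
Base metal shear (0.25 in plate): yield φR_n = 1.0×0.6×50×0.25×5.75 = 43.1 kips; rupture φR_n = 0.75×0.6×65×0.25×5.75 = 42.0 kips; take 42.0 kips (rupture).
Tension yield (gross): A_g = 1.8125×0.25 = 0.45313 in². φR_n = 0.90 × 50 × 0.45313 = 20.4 kips.
Governing: min(45.7, 42.0, 20.4) = 20.4 kips → gross-section yield.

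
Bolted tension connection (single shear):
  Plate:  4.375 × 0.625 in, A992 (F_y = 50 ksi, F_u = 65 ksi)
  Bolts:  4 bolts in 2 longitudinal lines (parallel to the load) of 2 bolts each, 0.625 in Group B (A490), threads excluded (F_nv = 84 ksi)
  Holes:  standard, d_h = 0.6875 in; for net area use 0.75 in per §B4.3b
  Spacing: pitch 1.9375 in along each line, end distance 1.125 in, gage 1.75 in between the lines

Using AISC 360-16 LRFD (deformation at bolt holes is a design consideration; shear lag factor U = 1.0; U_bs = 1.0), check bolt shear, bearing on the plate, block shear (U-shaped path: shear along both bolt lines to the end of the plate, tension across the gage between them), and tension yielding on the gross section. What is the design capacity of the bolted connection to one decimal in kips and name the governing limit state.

77.3 kips (bolt shear governs)

Bolt shear: A_b = π(0.625)²/4 = 0.3068 in². φR_n = 0.75 × 84 × 0.3068 × 4 × 1 = 77.3 kips.
Bearing (0.625 in plate, F_u = 65 ksi): end bolts L_c = 1.125 − 0.6875/2 = 0.78125, R_n = min(1.2×0.78125×0.625×65, 2.4×0.625×0.625×65) = 38.086 kips/bolt; interior L_c = 1.9375 − 0.6875 = 1.25, R_n = 60.938 kips/bolt. φR_n = 0.75 × (2×38.086 + 2×60.938) = 148.5 kips.
Block shear: shear path 2×[1.125+1×1.9375] = 2×3.0625 in, A_gv = 3.8281, A_nv = 2×(3.0625 − 1.5×0.75)×0.625 = 2.4219 in²; tension across gage: (1.75 − 1×0.75)×0.625 = 0.625 in². R_n = min(0.6×65×2.4219, 0.6×50×3.8281) + 1.0×65×0.625 = min(94.454, 114.84) + 40.625 = 135.08 kips. φR_n = 0.75 × 135.08 = 101.3 kips.
Tension yield (gross): A_g = 4.375×0.625 = 2.7344 in². φR_n = 0.90 × 50 × 2.7344 = 123.0 kips.
Governing: min(77.3, 148.5, 101.3, 123.0) = 77.3 kips → bolt shear.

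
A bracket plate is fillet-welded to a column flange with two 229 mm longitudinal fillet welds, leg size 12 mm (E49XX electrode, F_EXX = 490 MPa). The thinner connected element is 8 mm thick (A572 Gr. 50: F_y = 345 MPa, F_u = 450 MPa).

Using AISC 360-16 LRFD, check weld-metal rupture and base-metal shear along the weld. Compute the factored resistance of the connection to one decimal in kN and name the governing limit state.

742.0 kN (base-metal shear governs)

Weld metal: throat = 0.707×12 = 8.484 mm, L = 2×229 = 458 mm. φR_n = 0.75 × 0.6 × 490 × 8.484 × 458 = 856.8 kN.
Base metal shear (8 mm plate): yield φR_n = 1.0×0.6×345×8×458 = 758.4 kN; rupture φR_n = 0.75×0.6×450×8×458 = 742.0 kN; take 742.0 kN (rupture).
Governing: min(856.8, 742.0) = 742.0 kN → base-metal shear.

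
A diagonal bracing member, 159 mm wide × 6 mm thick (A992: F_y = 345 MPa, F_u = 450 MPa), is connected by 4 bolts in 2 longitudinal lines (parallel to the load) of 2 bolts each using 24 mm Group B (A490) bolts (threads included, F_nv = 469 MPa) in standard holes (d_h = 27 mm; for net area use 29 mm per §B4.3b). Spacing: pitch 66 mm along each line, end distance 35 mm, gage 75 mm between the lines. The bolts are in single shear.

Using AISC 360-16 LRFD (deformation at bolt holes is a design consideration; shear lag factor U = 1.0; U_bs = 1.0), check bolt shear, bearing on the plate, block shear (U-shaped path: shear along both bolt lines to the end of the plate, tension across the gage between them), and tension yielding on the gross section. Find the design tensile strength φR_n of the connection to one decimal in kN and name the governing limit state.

232.9 kN (block shear governs)

Bolt shear: A_b = π(24)²/4 = 452.39 mm². φR_n = 0.75 × 469 × 452.39 × 4 × 1 = 636.5 kN.
Bearing (6 mm plate, F_u = 450 MPa): end bolts L_c = 35 − 27/2 = 21.5, R_n = min(1.2×21.5×6×450, 2.4×24×6×450) = 69.66 kN/bolt; interior L_c = 66 − 27 = 39, R_n = 126.36 kN/bolt. φR_n = 0.75 × (2×69.66 + 2×126.36) = 294.0 kN.
Block shear: shear path 2×[35+1×66] = 2×101 mm, A_gv = 1212, A_nv = 2×(101 − 1.5×29)×6 = 690 mm²; tension across gage: (75 − 1×29)×6 = 276 mm². R_n = min(0.6×450×690, 0.6×345×1212) + 1.0×450×276 = min(186.3, 250.88) + 124.2 = 310.5 kN. φR_n = 0.75 × 310.5 = 232.9 kN.
Tension yield (gross): A_g = 159×6 = 954 mm². φR_n = 0.90 × 345 × 954 = 296.2 kN.
Governing: min(636.5, 294.0, 232.9, 296.2) = 232.9 kN → block shear.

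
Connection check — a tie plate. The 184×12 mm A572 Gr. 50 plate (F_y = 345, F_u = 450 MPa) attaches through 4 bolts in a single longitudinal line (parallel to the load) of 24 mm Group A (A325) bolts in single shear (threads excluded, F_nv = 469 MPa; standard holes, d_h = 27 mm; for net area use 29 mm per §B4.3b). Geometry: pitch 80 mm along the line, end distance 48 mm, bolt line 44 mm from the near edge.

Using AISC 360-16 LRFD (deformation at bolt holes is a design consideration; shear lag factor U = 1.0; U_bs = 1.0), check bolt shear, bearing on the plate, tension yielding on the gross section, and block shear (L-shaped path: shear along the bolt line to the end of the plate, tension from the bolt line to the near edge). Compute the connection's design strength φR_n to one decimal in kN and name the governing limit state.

Bolt shear: A_b = π(24)²/4 = 452.39 mm². φR_n = 0.75 × 469 × 452.39 × 4 × 1 = 636.5 kN.
Bearing (12 mm plate, F_u = 450 MPa): end bolts L_c = 48 − 27/2 = 34.5, R_n = min(1.2×34.5×12×450, 2.4×24×12×450) = 223.56 kN/bolt; interior L_c = 80 − 27 = 53, R_n = 311.04 kN/bolt. φR_n = 0.75 × (1×223.56 + 3×311.04) = 867.5 kN.
Tension yield (gross): A_g = 184×12 = 2208 mm². φR_n = 0.90 × 345 × 2208 = 685.6 kN.
Block shear: shear path 1×[48+3×80] = 1×288 mm, A_gv = 3456, A_nv = 1×(288 − 3.5×29)×12 = 2238 mm²; tension to near edge: (44 − 0.5×29)×12 = 354 mm². R_n = min(0.6×450×2238, 0.6×345×3456) + 1.0×450×354 = min(604.26, 715.39) + 159.3 = 763.56 kN. φR_n = 0.75 × 763.56 = 572.7 kN.
Governing: min(636.5, 867.5, 685.6, 572.7) = 572.7 kN → block shear.

572.7 kN (block shear governs)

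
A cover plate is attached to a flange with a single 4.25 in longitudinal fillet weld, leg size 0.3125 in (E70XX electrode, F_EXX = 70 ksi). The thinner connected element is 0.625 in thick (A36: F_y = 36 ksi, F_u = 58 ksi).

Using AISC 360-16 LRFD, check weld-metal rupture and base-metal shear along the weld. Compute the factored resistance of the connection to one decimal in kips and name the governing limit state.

Weld metal: throat = 0.707×0.3125 = 0.22094 in, L = 4.25 in. φR_n = 0.75 × 0.6 × 70 × 0.22094 × 4.25 = 29.6 kips.
Base metal shear (0.625 in plate): yield φR_n = 1.0×0.6×36×0.625×4.25 = 57.4 kips; rupture φR_n = 0.75×0.6×58×0.625×4.25 = 69.3 kips; take 57.4 kips (yield).
Governing: min(29.6, 57.4) = 29.6 kips → weld metal.

29.6 kips (weld metal governs)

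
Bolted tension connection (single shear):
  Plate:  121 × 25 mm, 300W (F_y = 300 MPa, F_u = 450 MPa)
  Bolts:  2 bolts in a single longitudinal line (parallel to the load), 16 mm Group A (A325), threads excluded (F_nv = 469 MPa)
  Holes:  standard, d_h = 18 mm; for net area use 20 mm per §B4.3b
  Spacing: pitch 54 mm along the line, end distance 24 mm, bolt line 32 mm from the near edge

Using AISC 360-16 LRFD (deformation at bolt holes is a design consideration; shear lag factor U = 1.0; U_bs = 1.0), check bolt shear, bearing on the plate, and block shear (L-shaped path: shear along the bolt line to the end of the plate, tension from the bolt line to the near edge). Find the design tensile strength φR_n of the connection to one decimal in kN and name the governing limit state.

Bolt shear: A_b = π(16)²/4 = 201.06 mm². φR_n = 0.75 × 469 × 201.06 × 2 × 1 = 141.4 kN.
Bearing (25 mm plate, F_u = 450 MPa): end bolts L_c = 24 − 18/2 = 15, R_n = min(1.2×15×25×450, 2.4×16×25×450) = 202.5 kN/bolt; interior L_c = 54 − 18 = 36, R_n = 432 kN/bolt. φR_n = 0.75 × (1×202.5 + 1×432) = 475.9 kN.
Block shear: shear path 1×[24+1×54] = 1×78 mm, A_gv = 1950, A_nv = 1×(78 − 1.5×20)×25 = 1200 mm²; tension to near edge: (32 − 0.5×20)×25 = 550 mm². R_n = min(0.6×450×1200, 0.6×300×1950) + 1.0×450×550 = min(324, 351) + 247.5 = 571.5 kN. φR_n = 0.75 × 571.5 = 428.6 kN.
Governing: min(141.4, 475.9, 428.6) = 141.4 kN → bolt shear.

141.4 kN (bolt shear governs)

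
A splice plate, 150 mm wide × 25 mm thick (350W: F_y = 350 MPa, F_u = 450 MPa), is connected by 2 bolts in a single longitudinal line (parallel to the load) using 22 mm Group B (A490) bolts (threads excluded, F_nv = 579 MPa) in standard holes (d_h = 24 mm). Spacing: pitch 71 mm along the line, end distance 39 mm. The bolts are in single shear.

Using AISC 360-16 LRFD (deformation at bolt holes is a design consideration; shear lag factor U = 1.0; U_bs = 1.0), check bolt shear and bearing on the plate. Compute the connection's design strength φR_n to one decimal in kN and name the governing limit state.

Bolt shear: A_b = π(22)²/4 = 380.13 mm². φR_n = 0.75 × 579 × 380.13 × 2 × 1 = 330.1 kN.
Bearing (25 mm plate, F_u = 450 MPa): end bolts L_c = 39 − 24/2 = 27, R_n = min(1.2×27×25×450, 2.4×22×25×450) = 364.5 kN/bolt; interior L_c = 71 − 24 = 47, R_n = 594 kN/bolt. φR_n = 0.75 × (1×364.5 + 1×594) = 718.9 kN.
Governing: min(330.1, 718.9) = 330.1 kN → bolt shear.

330.1 kN (bolt shear governs)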